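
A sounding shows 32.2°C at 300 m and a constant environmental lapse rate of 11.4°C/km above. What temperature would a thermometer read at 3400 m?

From 300 m to 3400 m (environmental): cools by 11.4 × 3.1 = 35.34°C, giving -3.14°C.

-3.14°C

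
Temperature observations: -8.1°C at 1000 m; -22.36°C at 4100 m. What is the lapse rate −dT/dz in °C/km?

Γ = −ΔT/Δz = (-8.1 − (-22.36)) / (4100 − 1000) m
  = 14.26°C / 3.1 km = 4.6°C/km

4.6°C/km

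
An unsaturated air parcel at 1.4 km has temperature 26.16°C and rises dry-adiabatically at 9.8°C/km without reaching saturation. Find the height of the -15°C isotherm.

5.6 km

Height above start = (26.16 − (-15)) / 9.8 = 4.2 km
Altitude = 1400 m + 4200 m = 5600 m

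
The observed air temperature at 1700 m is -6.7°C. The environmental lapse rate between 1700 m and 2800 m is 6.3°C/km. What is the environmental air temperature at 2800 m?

From 1700 m to 2800 m (environmental): cools by 6.3 × 1.1 = 6.93°C, giving -13.63°C.

-13.63°C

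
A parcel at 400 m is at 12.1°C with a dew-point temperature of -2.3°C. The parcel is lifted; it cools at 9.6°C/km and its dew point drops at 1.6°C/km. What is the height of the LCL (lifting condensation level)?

2200 m

T and T_d converge at 9.6 − 1.6 = 8°C per km
Height above start = (12.1 − (-2.3)) / 8 = 1.8 km
LCL altitude = 400 m + 1800 m = 2200 m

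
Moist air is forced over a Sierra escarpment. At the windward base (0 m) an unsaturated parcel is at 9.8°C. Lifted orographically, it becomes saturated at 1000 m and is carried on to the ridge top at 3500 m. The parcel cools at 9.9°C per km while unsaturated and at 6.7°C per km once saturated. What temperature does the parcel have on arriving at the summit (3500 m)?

From 0 m to 1000 m (dry): cools by 9.9 × 1 = 9.9°C, giving -0.1°C.
From 1000 m to 3500 m (saturated): cools by 6.7 × 2.5 = 16.75°C, giving -16.85°C.

-16.85°C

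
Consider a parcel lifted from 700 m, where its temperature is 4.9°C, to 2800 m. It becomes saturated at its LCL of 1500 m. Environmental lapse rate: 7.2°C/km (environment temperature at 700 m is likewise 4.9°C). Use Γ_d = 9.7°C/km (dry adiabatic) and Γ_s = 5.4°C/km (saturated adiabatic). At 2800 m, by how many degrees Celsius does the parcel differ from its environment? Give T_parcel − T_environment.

Parcel:
  700–1500 m, dry: Δz = 0.8 km ⇒ ΔT = -7.76°C; T = -2.86°C
  1500–2800 m, saturated: Δz = 1.3 km ⇒ ΔT = -7.02°C; T = -9.88°C
Environment:
  700–2800 m, environment: Δz = 2.1 km ⇒ ΔT = -15.12°C; T = -10.22°C
T_parcel − T_env = -9.88 − (-10.22) = +0.34°C

+0.34°C (parcel warmer than environment)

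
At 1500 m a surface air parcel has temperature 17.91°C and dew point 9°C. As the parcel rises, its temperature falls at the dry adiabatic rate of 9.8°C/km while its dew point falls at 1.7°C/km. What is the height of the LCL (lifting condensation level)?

T and T_d converge at 9.8 − 1.7 = 8.1°C per km
Height above start = (17.91 − 9) / 8.1 = 1.1 km
LCL altitude = 1500 m + 1100 m = 2600 m

2600 m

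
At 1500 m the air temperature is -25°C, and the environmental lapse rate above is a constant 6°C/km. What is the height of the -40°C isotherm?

Height above start = (-25 − (-40)) / 6 = 2.5 km
Altitude = 1500 m + 2500 m = 4000 m

4000 m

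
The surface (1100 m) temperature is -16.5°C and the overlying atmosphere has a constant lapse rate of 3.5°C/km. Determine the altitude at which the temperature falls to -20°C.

Height above start = (-16.5 − (-20)) / 3.5 = 1 km
Altitude = 1100 m + 1000 m = 2100 m

2100 m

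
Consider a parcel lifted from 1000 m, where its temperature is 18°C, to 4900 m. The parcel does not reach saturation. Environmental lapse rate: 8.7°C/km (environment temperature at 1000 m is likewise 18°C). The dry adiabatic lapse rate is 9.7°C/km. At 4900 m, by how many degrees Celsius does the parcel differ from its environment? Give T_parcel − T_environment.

Parcel:
  Dry to 4900 m: -9.7 × 3.9 km = -37.83°C, so T = -19.83°C.
Environment:
  Environment to 4900 m: -8.7 × 3.9 km = -33.93°C, so T = -15.93°C.
T_parcel − T_env = -19.83 − (-15.93) = -3.9°C

-3.9°C (parcel cooler than environment)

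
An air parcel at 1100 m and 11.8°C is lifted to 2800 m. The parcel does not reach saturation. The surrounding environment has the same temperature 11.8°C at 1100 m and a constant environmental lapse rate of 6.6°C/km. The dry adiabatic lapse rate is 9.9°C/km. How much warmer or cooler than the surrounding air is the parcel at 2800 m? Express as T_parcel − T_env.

Parcel:
  From 1100 m to 2800 m (dry): cools by 9.9 × 1.7 = 16.83°C, giving -5.03°C.
Environment:
  From 1100 m to 2800 m (environment): cools by 6.6 × 1.7 = 11.22°C, giving 0.58°C.
T_parcel − T_env = -5.03 − 0.58 = -5.61°C

-5.61°C (parcel cooler than environment)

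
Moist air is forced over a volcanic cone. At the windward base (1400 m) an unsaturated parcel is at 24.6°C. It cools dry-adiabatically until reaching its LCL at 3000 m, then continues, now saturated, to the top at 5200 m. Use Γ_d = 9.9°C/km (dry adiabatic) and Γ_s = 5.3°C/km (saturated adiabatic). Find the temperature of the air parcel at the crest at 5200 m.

1400–3000 m, dry: Δz = 1.6 km ⇒ ΔT = -15.84°C; T = 8.76°C
3000–5200 m, saturated: Δz = 2.2 km ⇒ ΔT = -11.66°C; T = -2.9°C

-2.9°C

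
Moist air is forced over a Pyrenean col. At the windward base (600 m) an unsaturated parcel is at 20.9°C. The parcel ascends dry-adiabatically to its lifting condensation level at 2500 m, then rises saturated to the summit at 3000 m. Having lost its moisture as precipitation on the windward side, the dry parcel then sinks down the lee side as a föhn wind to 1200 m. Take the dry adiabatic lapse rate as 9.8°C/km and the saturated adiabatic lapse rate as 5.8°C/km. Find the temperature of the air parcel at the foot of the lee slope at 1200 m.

17.02°C

From 600 m to 2500 m (dry): cools by 9.8 × 1.9 = 18.62°C, giving 2.28°C.
From 2500 m to 3000 m (saturated): cools by 5.8 × 0.5 = 2.9°C, giving -0.62°C.
From 3000 m to 1200 m (dry descent): warms by 9.8 × 1.8 = 17.64°C, giving 17.02°C.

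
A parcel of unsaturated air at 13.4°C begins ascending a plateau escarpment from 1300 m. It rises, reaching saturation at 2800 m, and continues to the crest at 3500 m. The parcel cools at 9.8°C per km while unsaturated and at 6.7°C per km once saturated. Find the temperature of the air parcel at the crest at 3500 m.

Dry to 2800 m: -9.8 × 1.5 km = -14.7°C, so T = -1.3°C.
Saturated to 3500 m: -6.7 × 0.7 km = -4.69°C, so T = -5.99°C.

-5.99°C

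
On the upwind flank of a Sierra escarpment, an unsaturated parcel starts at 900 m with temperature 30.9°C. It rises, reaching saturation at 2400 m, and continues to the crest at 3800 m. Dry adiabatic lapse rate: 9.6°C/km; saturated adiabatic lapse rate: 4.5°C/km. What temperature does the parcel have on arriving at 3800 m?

900 → 2400 m (dry, 9.6°C/km): ΔT = -9.6 × 1.5 = -14.4°C → T = 16.5°C
2400 → 3800 m (saturated, 4.5°C/km): ΔT = -4.5 × 1.4 = -6.3°C → T = 10.2°C

10.2°C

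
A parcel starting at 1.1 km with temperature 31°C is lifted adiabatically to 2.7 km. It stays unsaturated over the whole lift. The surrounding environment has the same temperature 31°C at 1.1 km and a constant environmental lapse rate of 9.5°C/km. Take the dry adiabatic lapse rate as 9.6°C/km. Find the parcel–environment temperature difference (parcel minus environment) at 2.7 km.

Parcel:
  1100–2700 m, dry: Δz = 1.6 km ⇒ ΔT = -15.36°C; T = 15.64°C
Environment:
  1100–2700 m, environment: Δz = 1.6 km ⇒ ΔT = -15.2°C; T = 15.8°C
T_parcel − T_env = 15.64 − 15.8 = -0.16°C

-0.16°C (parcel cooler than environment)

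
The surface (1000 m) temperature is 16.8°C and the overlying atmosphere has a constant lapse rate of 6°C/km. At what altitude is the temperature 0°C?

Height above start = (16.8 − 0) / 6 = 2.8 km
Altitude = 1000 m + 2800 m = 3800 m

3800 m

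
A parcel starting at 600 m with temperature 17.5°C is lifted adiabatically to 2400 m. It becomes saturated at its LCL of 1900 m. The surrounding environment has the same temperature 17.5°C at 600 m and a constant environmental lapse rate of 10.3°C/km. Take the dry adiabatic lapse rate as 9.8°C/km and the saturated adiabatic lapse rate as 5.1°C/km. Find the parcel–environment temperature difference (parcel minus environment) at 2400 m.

Parcel:
  Dry to 1900 m: -9.8 × 1.3 km = -12.74°C, so T = 4.76°C.
  Saturated to 2400 m: -5.1 × 0.5 km = -2.55°C, so T = 2.21°C.
Environment:
  Environment to 2400 m: -10.3 × 1.8 km = -18.54°C, so T = -1.04°C.
T_parcel − T_env = 2.21 − (-1.04) = +3.25°C

+3.25°C (parcel warmer than environment)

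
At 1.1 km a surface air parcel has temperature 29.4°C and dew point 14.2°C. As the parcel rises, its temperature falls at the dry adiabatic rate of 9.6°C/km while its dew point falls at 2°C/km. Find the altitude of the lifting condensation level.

3.1 km

T and T_d converge at 9.6 − 2 = 7.6°C per km
Height above start = (29.4 − 14.2) / 7.6 = 2 km
LCL altitude = 1100 m + 2000 m = 3100 m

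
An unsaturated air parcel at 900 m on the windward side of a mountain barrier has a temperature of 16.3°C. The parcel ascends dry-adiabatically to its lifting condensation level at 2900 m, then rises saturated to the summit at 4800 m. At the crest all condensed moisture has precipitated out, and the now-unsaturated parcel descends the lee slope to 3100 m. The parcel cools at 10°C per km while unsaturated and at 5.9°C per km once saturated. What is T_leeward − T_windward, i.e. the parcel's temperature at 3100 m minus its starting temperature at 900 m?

900 → 2900 m (dry, 10°C/km): ΔT = -10 × 2 = -20°C → T = -3.7°C
2900 → 4800 m (saturated, 5.9°C/km): ΔT = -5.9 × 1.9 = -11.21°C → T = -14.91°C
4800 → 3100 m (dry descent, 10°C/km): ΔT = +10 × 1.7 = +17°C → T = 2.09°C
Net change vs windward start: 2.09 − 16.3 = -14.21°C

-14.21°C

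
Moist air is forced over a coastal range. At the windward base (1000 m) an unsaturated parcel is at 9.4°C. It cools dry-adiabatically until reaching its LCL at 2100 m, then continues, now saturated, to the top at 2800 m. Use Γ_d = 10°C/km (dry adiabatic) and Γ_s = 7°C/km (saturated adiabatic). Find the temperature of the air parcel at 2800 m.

-6.5°C

Dry to 2100 m: -10 × 1.1 km = -11°C, so T = -1.6°C.
Saturated to 2800 m: -7 × 0.7 km = -4.9°C, so T = -6.5°C.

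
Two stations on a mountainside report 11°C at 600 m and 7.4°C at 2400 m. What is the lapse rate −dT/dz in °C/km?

Γ = −ΔT/Δz = (11 − 7.4) / (2400 − 600) m
  = 3.6°C / 1.8 km = 2°C/km

2°C/km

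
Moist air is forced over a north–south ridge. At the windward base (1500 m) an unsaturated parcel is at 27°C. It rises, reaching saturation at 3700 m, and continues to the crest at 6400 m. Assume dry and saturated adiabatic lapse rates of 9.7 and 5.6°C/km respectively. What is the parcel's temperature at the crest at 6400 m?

-9.46°C

1500 → 3700 m (dry, 9.7°C/km): ΔT = -9.7 × 2.2 = -21.34°C → T = 5.66°C
3700 → 6400 m (saturated, 5.6°C/km): ΔT = -5.6 × 2.7 = -15.12°C → T = -9.46°C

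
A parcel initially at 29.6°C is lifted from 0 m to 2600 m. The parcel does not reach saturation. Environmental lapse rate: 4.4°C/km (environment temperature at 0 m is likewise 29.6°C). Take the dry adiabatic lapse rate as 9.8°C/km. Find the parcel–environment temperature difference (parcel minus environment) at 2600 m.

-14.04°C (parcel cooler than environment)

Parcel:
  Dry to 2600 m: -9.8 × 2.6 km = -25.48°C, so T = 4.12°C.
Environment:
  Environment to 2600 m: -4.4 × 2.6 km = -11.44°C, so T = 18.16°C.
T_parcel − T_env = 4.12 − 18.16 = -14.04°C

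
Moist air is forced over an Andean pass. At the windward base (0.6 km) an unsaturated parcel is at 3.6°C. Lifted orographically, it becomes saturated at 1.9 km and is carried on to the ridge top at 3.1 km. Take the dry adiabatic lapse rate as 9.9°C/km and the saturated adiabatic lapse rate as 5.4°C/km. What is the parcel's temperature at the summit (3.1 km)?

From 600 m to 1900 m (dry): cools by 9.9 × 1.3 = 12.87°C, giving -9.27°C.
From 1900 m to 3100 m (saturated): cools by 5.4 × 1.2 = 6.48°C, giving -15.75°C.

-15.75°C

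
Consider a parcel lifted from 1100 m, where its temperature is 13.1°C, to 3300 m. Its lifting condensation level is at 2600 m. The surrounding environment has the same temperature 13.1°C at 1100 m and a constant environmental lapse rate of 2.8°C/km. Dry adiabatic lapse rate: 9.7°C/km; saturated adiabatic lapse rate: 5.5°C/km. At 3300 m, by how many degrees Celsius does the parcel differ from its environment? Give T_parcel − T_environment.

-12.24°C (parcel cooler than environment)

Parcel:
  1100 → 2600 m (dry, 9.7°C/km): ΔT = -9.7 × 1.5 = -14.55°C → T = -1.45°C
  2600 → 3300 m (saturated, 5.5°C/km): ΔT = -5.5 × 0.7 = -3.85°C → T = -5.3°C
Environment:
  1100 → 3300 m (environment, 2.8°C/km): ΔT = -2.8 × 2.2 = -6.16°C → T = 6.94°C
T_parcel − T_env = -5.3 − 6.94 = -12.24°C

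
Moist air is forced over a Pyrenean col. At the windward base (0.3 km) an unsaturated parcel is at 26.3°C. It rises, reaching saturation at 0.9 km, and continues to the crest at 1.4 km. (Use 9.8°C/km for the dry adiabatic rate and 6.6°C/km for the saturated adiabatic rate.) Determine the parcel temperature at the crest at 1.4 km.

17.12°C

300–900 m, dry: Δz = 0.6 km ⇒ ΔT = -5.88°C; T = 20.42°C
900–1400 m, saturated: Δz = 0.5 km ⇒ ΔT = -3.3°C; T = 17.12°C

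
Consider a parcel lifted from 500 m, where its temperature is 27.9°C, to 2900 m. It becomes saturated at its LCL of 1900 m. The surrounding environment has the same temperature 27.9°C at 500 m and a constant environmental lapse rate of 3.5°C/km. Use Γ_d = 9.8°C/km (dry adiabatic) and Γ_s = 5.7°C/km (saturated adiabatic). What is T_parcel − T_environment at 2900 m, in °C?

-11.02°C (parcel cooler than environment)

Parcel:
  Dry to 1900 m: -9.8 × 1.4 km = -13.72°C, so T = 14.18°C.
  Saturated to 2900 m: -5.7 × 1 km = -5.7°C, so T = 8.48°C.
Environment:
  Environment to 2900 m: -3.5 × 2.4 km = -8.4°C, so T = 19.5°C.
T_parcel − T_env = 8.48 − 19.5 = -11.02°C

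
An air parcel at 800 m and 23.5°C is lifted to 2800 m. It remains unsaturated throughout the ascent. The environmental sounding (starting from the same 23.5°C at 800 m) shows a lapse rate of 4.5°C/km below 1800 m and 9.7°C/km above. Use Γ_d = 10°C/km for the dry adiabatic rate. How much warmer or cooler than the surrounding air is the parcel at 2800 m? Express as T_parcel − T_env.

Parcel:
  From 800 m to 2800 m (dry): cools by 10 × 2 = 20°C, giving 3.5°C.
Environment:
  From 800 m to 1800 m (environment, lower layer): cools by 4.5 × 1 = 4.5°C, giving 19°C.
  From 1800 m to 2800 m (environment, upper layer): cools by 9.7 × 1 = 9.7°C, giving 9.3°C.
T_parcel − T_env = 3.5 − 9.3 = -5.8°C

-5.8°C (parcel cooler than environment)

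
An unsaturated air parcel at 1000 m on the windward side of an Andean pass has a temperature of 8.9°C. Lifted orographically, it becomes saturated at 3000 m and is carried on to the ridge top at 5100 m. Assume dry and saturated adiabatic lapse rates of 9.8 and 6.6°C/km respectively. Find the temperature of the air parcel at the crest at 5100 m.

-24.56°C

From 1000 m to 3000 m (dry): cools by 9.8 × 2 = 19.6°C, giving -10.7°C.
From 3000 m to 5100 m (saturated): cools by 6.6 × 2.1 = 13.86°C, giving -24.56°C.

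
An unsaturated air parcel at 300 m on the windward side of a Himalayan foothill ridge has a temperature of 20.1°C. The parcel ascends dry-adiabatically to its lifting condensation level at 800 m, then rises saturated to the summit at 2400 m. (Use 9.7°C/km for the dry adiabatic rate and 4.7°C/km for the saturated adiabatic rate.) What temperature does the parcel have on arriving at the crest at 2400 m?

From 300 m to 800 m (dry): cools by 9.7 × 0.5 = 4.85°C, giving 15.25°C.
From 800 m to 2400 m (saturated): cools by 4.7 × 1.6 = 7.52°C, giving 7.73°C.

7.73°C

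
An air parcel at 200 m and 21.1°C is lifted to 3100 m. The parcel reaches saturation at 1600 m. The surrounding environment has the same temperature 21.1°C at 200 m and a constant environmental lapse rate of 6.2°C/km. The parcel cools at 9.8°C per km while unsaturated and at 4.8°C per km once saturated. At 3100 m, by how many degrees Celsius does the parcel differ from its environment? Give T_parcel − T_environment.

Parcel:
  Dry to 1600 m: -9.8 × 1.4 km = -13.72°C, so T = 7.38°C.
  Saturated to 3100 m: -4.8 × 1.5 km = -7.2°C, so T = 0.18°C.
Environment:
  Environment to 3100 m: -6.2 × 2.9 km = -17.98°C, so T = 3.12°C.
T_parcel − T_env = 0.18 − 3.12 = -2.94°C

-2.94°C (parcel cooler than environment)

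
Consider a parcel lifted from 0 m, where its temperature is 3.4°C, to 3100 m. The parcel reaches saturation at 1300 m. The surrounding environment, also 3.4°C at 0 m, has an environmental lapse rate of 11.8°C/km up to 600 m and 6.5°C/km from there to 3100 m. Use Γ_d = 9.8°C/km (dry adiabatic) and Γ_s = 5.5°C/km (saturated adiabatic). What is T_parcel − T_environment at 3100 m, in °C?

Parcel:
  0–1300 m, dry: Δz = 1.3 km ⇒ ΔT = -12.74°C; T = -9.34°C
  1300–3100 m, saturated: Δz = 1.8 km ⇒ ΔT = -9.9°C; T = -19.24°C
Environment:
  0–600 m, environment, lower layer: Δz = 0.6 km ⇒ ΔT = -7.08°C; T = -3.68°C
  600–3100 m, environment, upper layer: Δz = 2.5 km ⇒ ΔT = -16.25°C; T = -19.93°C
T_parcel − T_env = -19.24 − (-19.93) = +0.69°C

+0.69°C (parcel warmer than environment)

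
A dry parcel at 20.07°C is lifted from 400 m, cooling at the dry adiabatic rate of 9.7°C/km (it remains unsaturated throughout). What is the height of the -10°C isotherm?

3500 m

Height above start = (20.07 − (-10)) / 9.7 = 3.1 km
Altitude = 400 m + 3100 m = 3500 m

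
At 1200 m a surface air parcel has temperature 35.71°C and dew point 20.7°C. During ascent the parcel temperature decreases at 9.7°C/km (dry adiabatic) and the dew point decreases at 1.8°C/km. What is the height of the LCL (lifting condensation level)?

T and T_d converge at 9.7 − 1.8 = 7.9°C per km
Height above start = (35.71 − 20.7) / 7.9 = 1.9 km
LCL altitude = 1200 m + 1900 m = 3100 m

3100 m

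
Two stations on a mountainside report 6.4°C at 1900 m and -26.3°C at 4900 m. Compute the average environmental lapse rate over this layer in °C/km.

Γ = −ΔT/Δz = (6.4 − (-26.3)) / (4900 − 1900) m
  = 32.7°C / 3 km = 10.9°C/km

10.9°C/km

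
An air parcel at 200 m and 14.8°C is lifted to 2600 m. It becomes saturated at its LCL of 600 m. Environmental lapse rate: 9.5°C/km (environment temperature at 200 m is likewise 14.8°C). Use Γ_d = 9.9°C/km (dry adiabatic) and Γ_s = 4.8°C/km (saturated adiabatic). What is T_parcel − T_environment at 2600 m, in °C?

Parcel:
  Dry to 600 m: -9.9 × 0.4 km = -3.96°C, so T = 10.84°C.
  Saturated to 2600 m: -4.8 × 2 km = -9.6°C, so T = 1.24°C.
Environment:
  Environment to 2600 m: -9.5 × 2.4 km = -22.8°C, so T = -8°C.
T_parcel − T_env = 1.24 − (-8) = +9.24°C

+9.24°C (parcel warmer than environment)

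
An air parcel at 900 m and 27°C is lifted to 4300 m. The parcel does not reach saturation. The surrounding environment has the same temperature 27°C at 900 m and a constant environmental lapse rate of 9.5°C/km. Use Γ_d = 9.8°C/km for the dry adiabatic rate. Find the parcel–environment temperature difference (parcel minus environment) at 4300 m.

-1.02°C (parcel cooler than environment)

Parcel:
  900–4300 m, dry: Δz = 3.4 km ⇒ ΔT = -33.32°C; T = -6.32°C
Environment:
  900–4300 m, environment: Δz = 3.4 km ⇒ ΔT = -32.3°C; T = -5.3°C
T_parcel − T_env = -6.32 − (-5.3) = -1.02°C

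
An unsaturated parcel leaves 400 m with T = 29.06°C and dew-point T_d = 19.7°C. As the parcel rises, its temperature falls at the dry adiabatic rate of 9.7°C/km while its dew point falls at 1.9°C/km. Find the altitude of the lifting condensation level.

1600 m

T and T_d converge at 9.7 − 1.9 = 7.8°C per km
Height above start = (29.06 − 19.7) / 7.8 = 1.2 km
LCL altitude = 400 m + 1200 m = 1600 m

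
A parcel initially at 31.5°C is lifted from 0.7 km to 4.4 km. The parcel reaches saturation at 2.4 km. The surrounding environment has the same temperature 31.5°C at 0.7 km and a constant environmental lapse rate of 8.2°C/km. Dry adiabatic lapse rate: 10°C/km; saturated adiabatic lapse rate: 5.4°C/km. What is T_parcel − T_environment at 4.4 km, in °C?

Parcel:
  Dry to 2400 m: -10 × 1.7 km = -17°C, so T = 14.5°C.
  Saturated to 4400 m: -5.4 × 2 km = -10.8°C, so T = 3.7°C.
Environment:
  Environment to 4400 m: -8.2 × 3.7 km = -30.34°C, so T = 1.16°C.
T_parcel − T_env = 3.7 − 1.16 = +2.54°C

+2.54°C (parcel warmer than environment)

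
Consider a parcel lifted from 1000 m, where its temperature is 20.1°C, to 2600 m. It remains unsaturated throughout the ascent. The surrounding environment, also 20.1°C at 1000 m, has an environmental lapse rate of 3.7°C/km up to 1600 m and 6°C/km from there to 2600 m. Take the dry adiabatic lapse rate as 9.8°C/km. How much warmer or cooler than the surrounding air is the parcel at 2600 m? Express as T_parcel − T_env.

Parcel:
  1000–2600 m, dry: Δz = 1.6 km ⇒ ΔT = -15.68°C; T = 4.42°C
Environment:
  1000–1600 m, environment, lower layer: Δz = 0.6 km ⇒ ΔT = -2.22°C; T = 17.88°C
  1600–2600 m, environment, upper layer: Δz = 1 km ⇒ ΔT = -6°C; T = 11.88°C
T_parcel − T_env = 4.42 − 11.88 = -7.46°C

-7.46°C (parcel cooler than environment)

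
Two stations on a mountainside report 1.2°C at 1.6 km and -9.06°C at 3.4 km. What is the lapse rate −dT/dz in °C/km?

5.7°C/km

Γ = −ΔT/Δz = (1.2 − (-9.06)) / (3400 − 1600) m
  = 10.26°C / 1.8 km = 5.7°C/km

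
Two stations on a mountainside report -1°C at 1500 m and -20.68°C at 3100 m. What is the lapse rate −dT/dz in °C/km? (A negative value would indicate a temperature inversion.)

12.3°C/km

Γ = −ΔT/Δz = (-1 − (-20.68)) / (3100 − 1500) m
  = 19.68°C / 1.6 km = 12.3°C/km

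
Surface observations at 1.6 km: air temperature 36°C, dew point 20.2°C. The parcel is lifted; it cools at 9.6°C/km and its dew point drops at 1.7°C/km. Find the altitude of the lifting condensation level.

T and T_d converge at 9.6 − 1.7 = 7.9°C per km
Height above start = (36 − 20.2) / 7.9 = 2 km
LCL altitude = 1600 m + 2000 m = 3600 m

3.6 km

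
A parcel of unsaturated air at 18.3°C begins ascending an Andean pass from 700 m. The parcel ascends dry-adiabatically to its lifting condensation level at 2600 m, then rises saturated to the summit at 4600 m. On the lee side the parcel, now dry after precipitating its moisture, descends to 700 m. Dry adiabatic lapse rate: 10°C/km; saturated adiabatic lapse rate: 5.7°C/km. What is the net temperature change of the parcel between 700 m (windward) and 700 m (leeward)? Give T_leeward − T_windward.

+8.6°C

From 700 m to 2600 m (dry): cools by 10 × 1.9 = 19°C, giving -0.7°C.
From 2600 m to 4600 m (saturated): cools by 5.7 × 2 = 11.4°C, giving -12.1°C.
From 4600 m to 700 m (dry descent): warms by 10 × 3.9 = 39°C, giving 26.9°C.
Net change vs windward start: 26.9 − 18.3 = +8.6°C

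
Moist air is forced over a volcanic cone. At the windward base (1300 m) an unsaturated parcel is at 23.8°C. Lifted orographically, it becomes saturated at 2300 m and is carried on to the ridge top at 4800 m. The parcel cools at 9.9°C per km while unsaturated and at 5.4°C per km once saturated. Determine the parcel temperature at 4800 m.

0.4°C

From 1300 m to 2300 m (dry): cools by 9.9 × 1 = 9.9°C, giving 13.9°C.
From 2300 m to 4800 m (saturated): cools by 5.4 × 2.5 = 13.5°C, giving 0.4°C.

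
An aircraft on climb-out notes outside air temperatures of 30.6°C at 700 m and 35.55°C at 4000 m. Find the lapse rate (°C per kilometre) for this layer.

Γ = −ΔT/Δz = (30.6 − 35.55) / (4000 − 700) m
  = -4.95°C / 3.3 km = -1.5°C/km

-1.5°C/km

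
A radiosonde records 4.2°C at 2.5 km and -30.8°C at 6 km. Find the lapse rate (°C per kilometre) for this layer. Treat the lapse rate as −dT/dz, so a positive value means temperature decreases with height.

Γ = −ΔT/Δz = (4.2 − (-30.8)) / (6000 − 2500) m
  = 35°C / 3.5 km = 10°C/km

10°C/km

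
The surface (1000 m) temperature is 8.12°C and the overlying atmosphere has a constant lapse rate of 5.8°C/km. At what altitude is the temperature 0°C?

2400 m

Height above start = (8.12 − 0) / 5.8 = 1.4 km
Altitude = 1000 m + 1400 m = 2400 m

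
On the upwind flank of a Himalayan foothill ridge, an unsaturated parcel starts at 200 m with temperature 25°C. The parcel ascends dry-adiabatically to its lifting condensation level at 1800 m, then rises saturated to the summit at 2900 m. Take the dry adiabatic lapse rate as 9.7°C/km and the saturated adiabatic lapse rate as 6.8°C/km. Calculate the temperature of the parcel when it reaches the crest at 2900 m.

2°C

200–1800 m, dry: Δz = 1.6 km ⇒ ΔT = -15.52°C; T = 9.48°C
1800–2900 m, saturated: Δz = 1.1 km ⇒ ΔT = -7.48°C; T = 2°C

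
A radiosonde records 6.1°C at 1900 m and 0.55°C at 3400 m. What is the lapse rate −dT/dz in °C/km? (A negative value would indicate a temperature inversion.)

Γ = −ΔT/Δz = (6.1 − 0.55) / (3400 − 1900) m
  = 5.55°C / 1.5 km = 3.7°C/km

3.7°C/km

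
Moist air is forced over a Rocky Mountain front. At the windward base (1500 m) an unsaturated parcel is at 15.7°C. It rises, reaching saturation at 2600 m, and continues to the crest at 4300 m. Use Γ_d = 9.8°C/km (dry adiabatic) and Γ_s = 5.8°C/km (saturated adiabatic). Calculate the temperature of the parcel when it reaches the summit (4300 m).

-4.94°C

Dry to 2600 m: -9.8 × 1.1 km = -10.78°C, so T = 4.92°C.
Saturated to 4300 m: -5.8 × 1.7 km = -9.86°C, so T = -4.94°C.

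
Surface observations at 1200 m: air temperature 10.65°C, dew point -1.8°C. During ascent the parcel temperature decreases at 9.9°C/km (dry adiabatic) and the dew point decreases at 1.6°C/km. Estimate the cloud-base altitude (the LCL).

T and T_d converge at 9.9 − 1.6 = 8.3°C per km
Height above start = (10.65 − (-1.8)) / 8.3 = 1.5 km
LCL altitude = 1200 m + 1500 m = 2700 m

2700 m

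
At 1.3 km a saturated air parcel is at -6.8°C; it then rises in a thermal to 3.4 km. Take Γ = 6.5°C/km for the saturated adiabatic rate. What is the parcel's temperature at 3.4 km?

-20.45°C

Saturated adiabatic to 3400 m: -6.5 × 2.1 km = -13.65°C, so T = -20.45°C.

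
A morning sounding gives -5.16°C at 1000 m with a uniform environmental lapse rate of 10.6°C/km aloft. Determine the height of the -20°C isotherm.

Height above start = (-5.16 − (-20)) / 10.6 = 1.4 km
Altitude = 1000 m + 1400 m = 2400 m

2400 m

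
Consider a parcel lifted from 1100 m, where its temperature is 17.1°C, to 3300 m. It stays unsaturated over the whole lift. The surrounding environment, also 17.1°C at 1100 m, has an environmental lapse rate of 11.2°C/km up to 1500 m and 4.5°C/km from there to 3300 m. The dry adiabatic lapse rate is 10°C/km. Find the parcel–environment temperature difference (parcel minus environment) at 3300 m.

Parcel:
  1100 → 3300 m (dry, 10°C/km): ΔT = -10 × 2.2 = -22°C → T = -4.9°C
Environment:
  1100 → 1500 m (environment, lower layer, 11.2°C/km): ΔT = -11.2 × 0.4 = -4.48°C → T = 12.62°C
  1500 → 3300 m (environment, upper layer, 4.5°C/km): ΔT = -4.5 × 1.8 = -8.1°C → T = 4.52°C
T_parcel − T_env = -4.9 − 4.52 = -9.42°C

-9.42°C (parcel cooler than environment)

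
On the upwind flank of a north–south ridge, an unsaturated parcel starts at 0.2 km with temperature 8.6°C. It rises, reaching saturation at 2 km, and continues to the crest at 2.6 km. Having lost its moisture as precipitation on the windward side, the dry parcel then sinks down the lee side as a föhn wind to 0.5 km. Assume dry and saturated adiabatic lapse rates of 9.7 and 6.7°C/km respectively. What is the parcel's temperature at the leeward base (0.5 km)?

200 → 2000 m (dry, 9.7°C/km): ΔT = -9.7 × 1.8 = -17.46°C → T = -8.86°C
2000 → 2600 m (saturated, 6.7°C/km): ΔT = -6.7 × 0.6 = -4.02°C → T = -12.88°C
2600 → 500 m (dry descent, 9.7°C/km): ΔT = +9.7 × 2.1 = +20.37°C → T = 7.49°C

7.49°C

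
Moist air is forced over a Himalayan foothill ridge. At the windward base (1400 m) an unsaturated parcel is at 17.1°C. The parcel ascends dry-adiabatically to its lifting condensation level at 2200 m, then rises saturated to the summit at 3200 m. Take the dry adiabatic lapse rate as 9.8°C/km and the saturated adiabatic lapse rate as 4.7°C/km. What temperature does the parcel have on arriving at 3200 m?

4.56°C

Dry to 2200 m: -9.8 × 0.8 km = -7.84°C, so T = 9.26°C.
Saturated to 3200 m: -4.7 × 1 km = -4.7°C, so T = 4.56°C.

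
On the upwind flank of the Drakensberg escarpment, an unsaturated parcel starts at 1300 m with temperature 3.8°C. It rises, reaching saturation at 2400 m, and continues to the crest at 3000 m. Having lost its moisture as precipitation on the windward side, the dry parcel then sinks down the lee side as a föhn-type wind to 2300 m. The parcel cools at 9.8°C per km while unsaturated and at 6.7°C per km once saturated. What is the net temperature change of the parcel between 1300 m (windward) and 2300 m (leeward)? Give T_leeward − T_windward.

From 1300 m to 2400 m (dry): cools by 9.8 × 1.1 = 10.78°C, giving -6.98°C.
From 2400 m to 3000 m (saturated): cools by 6.7 × 0.6 = 4.02°C, giving -11°C.
From 3000 m to 2300 m (dry descent): warms by 9.8 × 0.7 = 6.86°C, giving -4.14°C.
Net change vs windward start: -4.14 − 3.8 = -7.94°C

-7.94°C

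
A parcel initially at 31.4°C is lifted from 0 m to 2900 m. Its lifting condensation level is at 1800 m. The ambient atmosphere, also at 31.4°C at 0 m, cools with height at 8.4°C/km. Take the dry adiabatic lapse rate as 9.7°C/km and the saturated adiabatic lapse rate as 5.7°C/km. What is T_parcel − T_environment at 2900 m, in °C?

+0.63°C (parcel warmer than environment)

Parcel:
  Dry to 1800 m: -9.7 × 1.8 km = -17.46°C, so T = 13.94°C.
  Saturated to 2900 m: -5.7 × 1.1 km = -6.27°C, so T = 7.67°C.
Environment:
  Environment to 2900 m: -8.4 × 2.9 km = -24.36°C, so T = 7.04°C.
T_parcel − T_env = 7.67 − 7.04 = +0.63°C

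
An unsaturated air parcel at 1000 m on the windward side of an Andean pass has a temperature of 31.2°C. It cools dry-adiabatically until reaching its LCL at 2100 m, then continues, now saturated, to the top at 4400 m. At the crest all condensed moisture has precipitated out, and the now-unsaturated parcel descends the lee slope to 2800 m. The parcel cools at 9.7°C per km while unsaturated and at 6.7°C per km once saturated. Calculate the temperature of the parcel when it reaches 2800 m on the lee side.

20.64°C

From 1000 m to 2100 m (dry): cools by 9.7 × 1.1 = 10.67°C, giving 20.53°C.
From 2100 m to 4400 m (saturated): cools by 6.7 × 2.3 = 15.41°C, giving 5.12°C.
From 4400 m to 2800 m (dry descent): warms by 9.7 × 1.6 = 15.52°C, giving 20.64°C.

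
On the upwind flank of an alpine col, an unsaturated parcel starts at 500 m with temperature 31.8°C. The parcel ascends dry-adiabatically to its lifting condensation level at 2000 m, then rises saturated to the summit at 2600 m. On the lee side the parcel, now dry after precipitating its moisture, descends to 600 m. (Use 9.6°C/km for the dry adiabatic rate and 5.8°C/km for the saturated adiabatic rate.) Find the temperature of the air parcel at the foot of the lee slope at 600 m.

500–2000 m, dry: Δz = 1.5 km ⇒ ΔT = -14.4°C; T = 17.4°C
2000–2600 m, saturated: Δz = 0.6 km ⇒ ΔT = -3.48°C; T = 13.92°C
2600–600 m, dry descent: Δz = 2 km ⇒ ΔT = +19.2°C; T = 33.12°C

33.12°C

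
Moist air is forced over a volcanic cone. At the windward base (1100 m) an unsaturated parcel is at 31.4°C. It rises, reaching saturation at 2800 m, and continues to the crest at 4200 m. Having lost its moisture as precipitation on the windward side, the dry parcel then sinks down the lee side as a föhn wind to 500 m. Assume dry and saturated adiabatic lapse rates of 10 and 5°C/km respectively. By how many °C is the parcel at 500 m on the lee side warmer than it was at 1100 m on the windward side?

1100 → 2800 m (dry, 10°C/km): ΔT = -10 × 1.7 = -17°C → T = 14.4°C
2800 → 4200 m (saturated, 5°C/km): ΔT = -5 × 1.4 = -7°C → T = 7.4°C
4200 → 500 m (dry descent, 10°C/km): ΔT = +10 × 3.7 = +37°C → T = 44.4°C
Net change vs windward start: 44.4 − 31.4 = +13°C

+13°C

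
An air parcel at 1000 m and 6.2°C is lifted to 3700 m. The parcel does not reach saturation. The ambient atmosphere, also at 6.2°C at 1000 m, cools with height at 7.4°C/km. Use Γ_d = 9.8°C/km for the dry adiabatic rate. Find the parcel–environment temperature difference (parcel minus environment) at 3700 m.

-6.48°C (parcel cooler than environment)

Parcel:
  1000 → 3700 m (dry, 9.8°C/km): ΔT = -9.8 × 2.7 = -26.46°C → T = -20.26°C
Environment:
  1000 → 3700 m (environment, 7.4°C/km): ΔT = -7.4 × 2.7 = -19.98°C → T = -13.78°C
T_parcel − T_env = -20.26 − (-13.78) = -6.48°C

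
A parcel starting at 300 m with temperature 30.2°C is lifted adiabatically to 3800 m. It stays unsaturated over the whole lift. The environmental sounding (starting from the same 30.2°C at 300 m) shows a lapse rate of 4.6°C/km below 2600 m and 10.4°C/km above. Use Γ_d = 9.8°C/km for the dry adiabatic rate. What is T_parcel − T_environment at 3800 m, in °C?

Parcel:
  300–3800 m, dry: Δz = 3.5 km ⇒ ΔT = -34.3°C; T = -4.1°C
Environment:
  300–2600 m, environment, lower layer: Δz = 2.3 km ⇒ ΔT = -10.58°C; T = 19.62°C
  2600–3800 m, environment, upper layer: Δz = 1.2 km ⇒ ΔT = -12.48°C; T = 7.14°C
T_parcel − T_env = -4.1 − 7.14 = -11.24°C

-11.24°C (parcel cooler than environment)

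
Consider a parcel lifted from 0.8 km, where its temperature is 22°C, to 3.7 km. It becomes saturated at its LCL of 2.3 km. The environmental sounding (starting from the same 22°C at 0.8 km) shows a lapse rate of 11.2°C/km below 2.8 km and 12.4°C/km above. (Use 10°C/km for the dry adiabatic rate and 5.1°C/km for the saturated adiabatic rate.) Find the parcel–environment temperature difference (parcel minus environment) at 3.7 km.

+11.42°C (parcel warmer than environment)

Parcel:
  From 800 m to 2300 m (dry): cools by 10 × 1.5 = 15°C, giving 7°C.
  From 2300 m to 3700 m (saturated): cools by 5.1 × 1.4 = 7.14°C, giving -0.14°C.
Environment:
  From 800 m to 2800 m (environment, lower layer): cools by 11.2 × 2 = 22.4°C, giving -0.4°C.
  From 2800 m to 3700 m (environment, upper layer): cools by 12.4 × 0.9 = 11.16°C, giving -11.56°C.
T_parcel − T_env = -0.14 − (-11.56) = +11.42°C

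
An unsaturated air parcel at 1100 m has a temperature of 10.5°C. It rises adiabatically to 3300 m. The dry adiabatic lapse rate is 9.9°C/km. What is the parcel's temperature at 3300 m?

-11.28°C

1100 → 3300 m (dry adiabatic, 9.9°C/km): ΔT = -9.9 × 2.2 = -21.78°C → T = -11.28°C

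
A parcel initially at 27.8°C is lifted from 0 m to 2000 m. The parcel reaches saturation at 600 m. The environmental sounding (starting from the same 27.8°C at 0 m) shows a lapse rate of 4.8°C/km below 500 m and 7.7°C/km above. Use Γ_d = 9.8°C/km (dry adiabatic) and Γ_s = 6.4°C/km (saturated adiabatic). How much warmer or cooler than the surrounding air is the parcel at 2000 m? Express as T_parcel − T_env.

Parcel:
  From 0 m to 600 m (dry): cools by 9.8 × 0.6 = 5.88°C, giving 21.92°C.
  From 600 m to 2000 m (saturated): cools by 6.4 × 1.4 = 8.96°C, giving 12.96°C.
Environment:
  From 0 m to 500 m (environment, lower layer): cools by 4.8 × 0.5 = 2.4°C, giving 25.4°C.
  From 500 m to 2000 m (environment, upper layer): cools by 7.7 × 1.5 = 11.55°C, giving 13.85°C.
T_parcel − T_env = 12.96 − 13.85 = -0.89°C

-0.89°C (parcel cooler than environment)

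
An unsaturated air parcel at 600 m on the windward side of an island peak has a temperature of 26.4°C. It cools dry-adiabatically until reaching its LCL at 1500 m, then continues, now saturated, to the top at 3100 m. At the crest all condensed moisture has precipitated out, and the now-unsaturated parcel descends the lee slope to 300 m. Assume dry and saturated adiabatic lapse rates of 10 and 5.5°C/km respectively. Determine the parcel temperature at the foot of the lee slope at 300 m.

600–1500 m, dry: Δz = 0.9 km ⇒ ΔT = -9°C; T = 17.4°C
1500–3100 m, saturated: Δz = 1.6 km ⇒ ΔT = -8.8°C; T = 8.6°C
3100–300 m, dry descent: Δz = 2.8 km ⇒ ΔT = +28°C; T = 36.6°C

36.6°C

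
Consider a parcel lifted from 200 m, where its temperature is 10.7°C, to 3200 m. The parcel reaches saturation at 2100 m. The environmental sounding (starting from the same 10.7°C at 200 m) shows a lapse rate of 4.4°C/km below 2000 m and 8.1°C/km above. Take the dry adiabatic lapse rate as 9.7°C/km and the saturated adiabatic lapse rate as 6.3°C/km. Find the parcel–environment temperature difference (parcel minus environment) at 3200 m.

Parcel:
  200 → 2100 m (dry, 9.7°C/km): ΔT = -9.7 × 1.9 = -18.43°C → T = -7.73°C
  2100 → 3200 m (saturated, 6.3°C/km): ΔT = -6.3 × 1.1 = -6.93°C → T = -14.66°C
Environment:
  200 → 2000 m (environment, lower layer, 4.4°C/km): ΔT = -4.4 × 1.8 = -7.92°C → T = 2.78°C
  2000 → 3200 m (environment, upper layer, 8.1°C/km): ΔT = -8.1 × 1.2 = -9.72°C → T = -6.94°C
T_parcel − T_env = -14.66 − (-6.94) = -7.72°C

-7.72°C (parcel cooler than environment)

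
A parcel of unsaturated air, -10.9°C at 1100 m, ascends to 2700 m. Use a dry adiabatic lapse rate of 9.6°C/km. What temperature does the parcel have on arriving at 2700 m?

-26.26°C

Dry adiabatic to 2700 m: -9.6 × 1.6 km = -15.36°C, so T = -26.26°C.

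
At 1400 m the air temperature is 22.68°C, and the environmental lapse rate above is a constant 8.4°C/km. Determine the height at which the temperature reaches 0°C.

4100 m

Height above start = (22.68 − 0) / 8.4 = 2.7 km
Altitude = 1400 m + 2700 m = 4100 m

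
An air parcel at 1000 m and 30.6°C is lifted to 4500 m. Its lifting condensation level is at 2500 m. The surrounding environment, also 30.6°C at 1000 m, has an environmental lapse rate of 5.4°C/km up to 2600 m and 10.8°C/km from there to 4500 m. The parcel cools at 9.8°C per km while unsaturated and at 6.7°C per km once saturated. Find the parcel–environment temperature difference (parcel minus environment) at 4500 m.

Parcel:
  Dry to 2500 m: -9.8 × 1.5 km = -14.7°C, so T = 15.9°C.
  Saturated to 4500 m: -6.7 × 2 km = -13.4°C, so T = 2.5°C.
Environment:
  Environment, lower layer to 2600 m: -5.4 × 1.6 km = -8.64°C, so T = 21.96°C.
  Environment, upper layer to 4500 m: -10.8 × 1.9 km = -20.52°C, so T = 1.44°C.
T_parcel − T_env = 2.5 − 1.44 = +1.06°C

+1.06°C (parcel warmer than environment)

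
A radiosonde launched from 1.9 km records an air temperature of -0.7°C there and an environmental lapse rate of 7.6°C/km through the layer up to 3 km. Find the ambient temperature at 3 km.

-9.06°C

1900 → 3000 m (environmental, 7.6°C/km): ΔT = -7.6 × 1.1 = -8.36°C → T = -9.06°C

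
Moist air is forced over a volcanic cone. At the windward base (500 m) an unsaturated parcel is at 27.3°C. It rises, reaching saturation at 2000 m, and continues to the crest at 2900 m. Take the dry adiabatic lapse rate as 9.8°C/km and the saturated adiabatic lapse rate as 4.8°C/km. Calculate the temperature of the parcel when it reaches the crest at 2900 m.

8.28°C

From 500 m to 2000 m (dry): cools by 9.8 × 1.5 = 14.7°C, giving 12.6°C.
From 2000 m to 2900 m (saturated): cools by 4.8 × 0.9 = 4.32°C, giving 8.28°C.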